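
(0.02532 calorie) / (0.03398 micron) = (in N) 3.118e+06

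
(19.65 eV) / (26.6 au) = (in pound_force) 1.779e-31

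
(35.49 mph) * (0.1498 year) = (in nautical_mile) 4.047e+04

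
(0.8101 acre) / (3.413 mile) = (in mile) 0.0003709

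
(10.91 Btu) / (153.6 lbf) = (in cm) 1685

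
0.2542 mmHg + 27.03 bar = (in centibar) 2703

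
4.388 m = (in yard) 4.799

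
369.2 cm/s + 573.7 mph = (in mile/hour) 582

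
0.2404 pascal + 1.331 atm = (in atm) 1.331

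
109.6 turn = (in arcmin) 2.367e+06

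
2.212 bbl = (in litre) 351.7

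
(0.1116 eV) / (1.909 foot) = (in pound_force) 6.908e-21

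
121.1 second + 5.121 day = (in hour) 122.9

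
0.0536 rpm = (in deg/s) 0.3216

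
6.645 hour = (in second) 2.392e+04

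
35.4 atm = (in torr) 2.69e+04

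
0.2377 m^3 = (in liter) 237.7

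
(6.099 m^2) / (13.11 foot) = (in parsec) 4.946e-17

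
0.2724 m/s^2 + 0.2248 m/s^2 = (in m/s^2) 0.4972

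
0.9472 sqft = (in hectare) 8.8e-06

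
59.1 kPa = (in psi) 8.572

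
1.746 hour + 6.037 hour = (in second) 2.802e+04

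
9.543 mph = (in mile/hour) 9.543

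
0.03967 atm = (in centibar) 4.02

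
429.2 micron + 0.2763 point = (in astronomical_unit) 3.521e-15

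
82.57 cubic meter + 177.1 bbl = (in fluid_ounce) 3.744e+06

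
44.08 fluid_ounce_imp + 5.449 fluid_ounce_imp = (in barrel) 0.008851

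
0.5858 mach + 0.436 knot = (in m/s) 199.7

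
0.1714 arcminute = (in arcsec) 10.28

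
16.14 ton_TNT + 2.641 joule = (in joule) 6.753e+10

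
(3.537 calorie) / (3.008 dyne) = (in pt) 1.395e+09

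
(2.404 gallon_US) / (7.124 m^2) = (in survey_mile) 7.937e-07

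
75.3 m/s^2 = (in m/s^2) 75.3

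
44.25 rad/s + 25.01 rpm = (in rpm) 447.6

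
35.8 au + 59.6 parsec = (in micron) 1.839e+24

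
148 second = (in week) 0.0002447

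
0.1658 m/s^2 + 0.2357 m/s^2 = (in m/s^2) 0.4015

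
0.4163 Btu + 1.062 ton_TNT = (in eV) 2.773e+28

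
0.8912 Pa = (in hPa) 0.008912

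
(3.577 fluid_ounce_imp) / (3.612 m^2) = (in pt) 0.07976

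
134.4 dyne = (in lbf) 0.0003021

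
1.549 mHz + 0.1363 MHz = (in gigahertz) 0.0001363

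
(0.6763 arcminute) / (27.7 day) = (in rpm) 7.85e-10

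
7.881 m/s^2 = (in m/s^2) 7.881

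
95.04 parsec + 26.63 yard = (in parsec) 95.04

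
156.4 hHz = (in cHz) 1.564e+06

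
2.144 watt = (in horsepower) 0.002875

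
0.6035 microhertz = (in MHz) 6.035e-13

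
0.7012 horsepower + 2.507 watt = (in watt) 525.4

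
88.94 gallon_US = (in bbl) 2.118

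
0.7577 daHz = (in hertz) 7.577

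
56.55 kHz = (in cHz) 5.655e+06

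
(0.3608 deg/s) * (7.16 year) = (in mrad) 1.422e+09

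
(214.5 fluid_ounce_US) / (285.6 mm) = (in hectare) 2.221e-06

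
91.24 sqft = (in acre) 0.002095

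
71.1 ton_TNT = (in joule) 2.975e+11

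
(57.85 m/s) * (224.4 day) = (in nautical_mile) 6.056e+05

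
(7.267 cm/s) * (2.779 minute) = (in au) 8.1e-11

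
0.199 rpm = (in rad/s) 0.02084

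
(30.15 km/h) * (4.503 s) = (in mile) 0.02343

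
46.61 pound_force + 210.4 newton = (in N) 417.7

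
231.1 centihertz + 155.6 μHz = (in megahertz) 2.311e-06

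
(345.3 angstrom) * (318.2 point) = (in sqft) 4.172e-08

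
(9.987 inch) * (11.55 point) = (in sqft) 0.01113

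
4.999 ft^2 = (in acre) 0.0001148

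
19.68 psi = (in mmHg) 1018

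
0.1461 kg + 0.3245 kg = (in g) 470.6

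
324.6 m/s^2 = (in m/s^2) 324.6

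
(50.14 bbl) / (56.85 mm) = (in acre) 0.03465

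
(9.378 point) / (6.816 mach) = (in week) 2.357e-12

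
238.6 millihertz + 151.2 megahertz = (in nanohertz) 1.512e+17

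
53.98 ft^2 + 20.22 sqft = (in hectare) 0.0006893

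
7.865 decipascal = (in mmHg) 0.005899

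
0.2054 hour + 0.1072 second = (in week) 0.001223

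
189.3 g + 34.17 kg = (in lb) 75.75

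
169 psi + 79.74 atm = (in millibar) 9.245e+04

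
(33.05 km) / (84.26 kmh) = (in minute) 23.53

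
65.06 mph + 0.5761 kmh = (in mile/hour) 65.42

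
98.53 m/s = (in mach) 0.2894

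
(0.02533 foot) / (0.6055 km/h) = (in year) 1.456e-09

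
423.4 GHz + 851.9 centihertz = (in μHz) 4.234e+17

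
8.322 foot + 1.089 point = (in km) 0.002537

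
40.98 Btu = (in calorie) 1.033e+04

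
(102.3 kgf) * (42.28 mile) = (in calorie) 1.632e+07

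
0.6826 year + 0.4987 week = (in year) 0.6922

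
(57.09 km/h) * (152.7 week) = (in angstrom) 1.465e+19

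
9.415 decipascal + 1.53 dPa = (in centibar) 0.001094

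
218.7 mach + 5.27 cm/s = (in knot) 1.448e+05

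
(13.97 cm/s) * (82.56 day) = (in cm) 9.965e+07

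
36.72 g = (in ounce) 1.295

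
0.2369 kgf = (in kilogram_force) 0.2369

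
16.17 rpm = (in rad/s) 1.693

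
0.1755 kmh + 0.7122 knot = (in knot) 0.807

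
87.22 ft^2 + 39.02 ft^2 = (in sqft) 126.2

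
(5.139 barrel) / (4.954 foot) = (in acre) 0.0001337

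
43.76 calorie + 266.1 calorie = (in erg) 1.296e+10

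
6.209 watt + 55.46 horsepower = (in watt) 4.136e+04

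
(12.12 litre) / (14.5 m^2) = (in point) 2.369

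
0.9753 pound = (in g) 442.4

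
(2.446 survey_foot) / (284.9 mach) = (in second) 7.685e-06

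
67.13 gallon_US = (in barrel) 1.598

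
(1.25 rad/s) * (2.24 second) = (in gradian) 178.3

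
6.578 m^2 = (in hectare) 0.0006578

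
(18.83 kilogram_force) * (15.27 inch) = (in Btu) 0.06788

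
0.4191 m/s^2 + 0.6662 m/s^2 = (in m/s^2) 1.085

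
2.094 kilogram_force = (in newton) 20.54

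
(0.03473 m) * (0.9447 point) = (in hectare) 1.157e-09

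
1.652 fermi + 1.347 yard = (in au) 8.233e-12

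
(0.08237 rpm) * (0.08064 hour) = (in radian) 2.504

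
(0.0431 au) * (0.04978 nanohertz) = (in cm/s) 32.1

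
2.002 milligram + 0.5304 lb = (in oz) 8.486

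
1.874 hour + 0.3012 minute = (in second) 6764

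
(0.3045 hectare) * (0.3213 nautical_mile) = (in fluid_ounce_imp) 6.377e+10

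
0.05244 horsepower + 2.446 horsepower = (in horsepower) 2.498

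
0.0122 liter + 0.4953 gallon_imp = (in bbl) 0.01424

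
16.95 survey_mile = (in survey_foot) 8.95e+04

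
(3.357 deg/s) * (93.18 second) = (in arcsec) 1.126e+06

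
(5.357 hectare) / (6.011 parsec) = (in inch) 1.137e-11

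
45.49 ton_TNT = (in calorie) 4.549e+10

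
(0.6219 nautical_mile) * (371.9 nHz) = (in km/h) 0.001542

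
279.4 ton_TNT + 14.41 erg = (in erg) 1.169e+19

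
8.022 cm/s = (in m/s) 0.08022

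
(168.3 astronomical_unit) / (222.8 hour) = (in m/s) 3.139e+07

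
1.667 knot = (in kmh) 3.087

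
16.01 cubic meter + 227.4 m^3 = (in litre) 2.434e+05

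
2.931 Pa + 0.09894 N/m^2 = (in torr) 0.02273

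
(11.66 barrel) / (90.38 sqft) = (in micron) 2.208e+05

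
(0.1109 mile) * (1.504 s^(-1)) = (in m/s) 268.4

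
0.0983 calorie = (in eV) 2.567e+18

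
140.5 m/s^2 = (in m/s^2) 140.5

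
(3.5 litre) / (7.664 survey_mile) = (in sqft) 3.054e-06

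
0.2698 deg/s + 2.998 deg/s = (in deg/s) 3.268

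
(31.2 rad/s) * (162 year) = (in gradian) 1.015e+13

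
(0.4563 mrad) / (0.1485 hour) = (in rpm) 8.151e-06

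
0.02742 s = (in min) 0.000457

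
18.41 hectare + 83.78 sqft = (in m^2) 1.841e+05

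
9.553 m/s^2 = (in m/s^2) 9.553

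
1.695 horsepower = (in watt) 1264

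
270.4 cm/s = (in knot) 5.256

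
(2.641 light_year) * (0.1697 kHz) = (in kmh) 1.526e+19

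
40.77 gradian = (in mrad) 640.4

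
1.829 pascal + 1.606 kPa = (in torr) 12.06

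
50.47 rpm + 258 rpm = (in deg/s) 1851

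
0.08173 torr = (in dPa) 109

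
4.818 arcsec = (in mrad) 0.02336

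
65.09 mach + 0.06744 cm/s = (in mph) 4.958e+04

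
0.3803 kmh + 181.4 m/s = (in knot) 352.8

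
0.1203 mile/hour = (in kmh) 0.1936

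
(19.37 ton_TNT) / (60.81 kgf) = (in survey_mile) 8.445e+04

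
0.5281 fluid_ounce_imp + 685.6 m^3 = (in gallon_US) 1.811e+05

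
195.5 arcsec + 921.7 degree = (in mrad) 1.609e+04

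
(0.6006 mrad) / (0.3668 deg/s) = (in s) 0.09382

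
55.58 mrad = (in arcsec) 1.146e+04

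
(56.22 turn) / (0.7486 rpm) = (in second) 4506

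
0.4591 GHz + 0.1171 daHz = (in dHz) 4.591e+09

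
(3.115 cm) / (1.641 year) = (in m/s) 6.019e-10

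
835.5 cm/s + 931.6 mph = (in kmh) 1529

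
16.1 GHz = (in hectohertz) 1.61e+08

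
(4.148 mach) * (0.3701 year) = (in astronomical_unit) 0.1102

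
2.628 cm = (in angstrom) 2.628e+08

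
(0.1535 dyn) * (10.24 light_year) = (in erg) 1.487e+18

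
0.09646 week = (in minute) 972.3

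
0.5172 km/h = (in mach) 0.0004219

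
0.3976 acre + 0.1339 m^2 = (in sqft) 1.732e+04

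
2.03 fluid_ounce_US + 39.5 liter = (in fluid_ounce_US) 1338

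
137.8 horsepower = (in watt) 1.028e+05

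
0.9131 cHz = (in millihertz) 9.131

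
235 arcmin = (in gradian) 4.352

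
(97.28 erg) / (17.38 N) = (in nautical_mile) 3.022e-10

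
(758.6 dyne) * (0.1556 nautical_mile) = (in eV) 1.364e+19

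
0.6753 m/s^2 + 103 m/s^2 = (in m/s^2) 103.7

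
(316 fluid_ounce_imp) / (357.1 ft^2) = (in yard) 0.000296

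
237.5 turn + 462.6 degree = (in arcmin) 5.158e+06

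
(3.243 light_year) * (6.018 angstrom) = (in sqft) 1.987e+08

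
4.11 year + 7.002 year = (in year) 11.11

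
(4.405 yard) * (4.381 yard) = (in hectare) 0.001614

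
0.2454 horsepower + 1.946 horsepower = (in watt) 1634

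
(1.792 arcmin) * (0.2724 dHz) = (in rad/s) 1.42e-05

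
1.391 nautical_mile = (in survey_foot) 8452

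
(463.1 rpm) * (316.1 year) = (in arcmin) 1.662e+15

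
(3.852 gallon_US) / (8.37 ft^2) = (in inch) 0.7383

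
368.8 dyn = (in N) 0.003688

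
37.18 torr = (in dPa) 4.957e+04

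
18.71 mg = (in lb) 4.125e-05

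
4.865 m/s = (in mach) 0.01429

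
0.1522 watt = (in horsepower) 0.0002041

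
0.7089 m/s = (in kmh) 2.552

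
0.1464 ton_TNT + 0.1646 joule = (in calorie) 1.464e+08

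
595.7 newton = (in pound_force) 133.9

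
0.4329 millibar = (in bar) 0.0004329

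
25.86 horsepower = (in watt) 1.928e+04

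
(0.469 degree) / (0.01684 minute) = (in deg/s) 0.4642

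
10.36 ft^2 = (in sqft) 10.36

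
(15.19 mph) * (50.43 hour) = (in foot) 4.045e+06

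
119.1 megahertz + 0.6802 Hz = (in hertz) 1.191e+08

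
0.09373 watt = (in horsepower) 0.0001257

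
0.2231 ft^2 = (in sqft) 0.2231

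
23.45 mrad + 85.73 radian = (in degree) 4913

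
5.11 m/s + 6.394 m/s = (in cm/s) 1150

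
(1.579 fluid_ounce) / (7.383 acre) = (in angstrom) 15.63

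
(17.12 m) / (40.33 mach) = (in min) 2.078e-05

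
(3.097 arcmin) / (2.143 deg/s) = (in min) 0.0004014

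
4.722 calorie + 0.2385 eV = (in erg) 1.976e+08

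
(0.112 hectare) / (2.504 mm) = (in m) 4.473e+05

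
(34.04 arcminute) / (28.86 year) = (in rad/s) 1.088e-11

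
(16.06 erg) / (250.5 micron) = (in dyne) 641.1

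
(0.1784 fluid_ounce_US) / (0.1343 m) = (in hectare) 3.928e-09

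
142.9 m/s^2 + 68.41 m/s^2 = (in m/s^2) 211.3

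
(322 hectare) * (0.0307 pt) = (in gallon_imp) 7671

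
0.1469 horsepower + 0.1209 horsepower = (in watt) 199.7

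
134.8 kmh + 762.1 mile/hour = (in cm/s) 3.781e+04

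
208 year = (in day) 7.592e+04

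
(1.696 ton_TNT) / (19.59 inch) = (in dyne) 1.426e+15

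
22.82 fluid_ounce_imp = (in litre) 0.6484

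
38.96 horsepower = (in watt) 2.905e+04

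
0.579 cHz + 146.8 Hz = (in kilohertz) 0.1468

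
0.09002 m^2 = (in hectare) 9.002e-06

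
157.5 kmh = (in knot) 85.04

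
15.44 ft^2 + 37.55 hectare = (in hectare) 37.55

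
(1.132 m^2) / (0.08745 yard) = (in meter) 14.16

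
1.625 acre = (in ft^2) 7.078e+04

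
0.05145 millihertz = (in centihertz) 0.005145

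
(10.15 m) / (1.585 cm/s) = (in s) 640.4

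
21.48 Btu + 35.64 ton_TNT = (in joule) 1.491e+11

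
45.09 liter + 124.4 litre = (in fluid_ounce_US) 5731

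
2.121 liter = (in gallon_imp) 0.4666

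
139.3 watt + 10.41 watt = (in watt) 149.7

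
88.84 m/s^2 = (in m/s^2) 88.84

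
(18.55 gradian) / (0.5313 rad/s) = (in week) 9.068e-07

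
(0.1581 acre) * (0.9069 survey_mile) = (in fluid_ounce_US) 3.158e+10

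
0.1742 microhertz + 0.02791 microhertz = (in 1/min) 1.213e-05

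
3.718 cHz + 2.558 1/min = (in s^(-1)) 0.07981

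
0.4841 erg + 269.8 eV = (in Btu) 4.588e-11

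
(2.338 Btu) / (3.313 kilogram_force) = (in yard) 83.03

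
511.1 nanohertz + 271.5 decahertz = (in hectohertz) 27.15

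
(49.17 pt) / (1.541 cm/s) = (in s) 1.126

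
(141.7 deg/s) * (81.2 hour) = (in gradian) 4.602e+07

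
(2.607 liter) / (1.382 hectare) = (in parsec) 6.113e-24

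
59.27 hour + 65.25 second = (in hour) 59.29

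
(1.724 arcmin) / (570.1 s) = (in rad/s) 8.797e-07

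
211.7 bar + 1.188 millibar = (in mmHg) 1.588e+05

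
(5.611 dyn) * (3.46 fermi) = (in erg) 1.941e-12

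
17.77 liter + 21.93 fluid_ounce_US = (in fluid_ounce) 622.8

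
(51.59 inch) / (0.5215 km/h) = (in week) 1.496e-05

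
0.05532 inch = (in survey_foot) 0.00461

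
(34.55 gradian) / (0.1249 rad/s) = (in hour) 0.001207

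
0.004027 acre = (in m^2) 16.3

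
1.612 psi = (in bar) 0.1111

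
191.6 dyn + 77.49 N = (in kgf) 7.902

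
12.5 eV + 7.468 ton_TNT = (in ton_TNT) 7.468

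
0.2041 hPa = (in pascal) 20.41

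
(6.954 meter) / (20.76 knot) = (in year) 2.065e-08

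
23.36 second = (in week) 3.862e-05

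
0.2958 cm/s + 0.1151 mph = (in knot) 0.1058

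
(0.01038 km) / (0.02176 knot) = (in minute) 15.45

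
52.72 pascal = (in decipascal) 527.2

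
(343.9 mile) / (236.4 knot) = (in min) 75.85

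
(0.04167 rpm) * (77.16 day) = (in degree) 1.667e+06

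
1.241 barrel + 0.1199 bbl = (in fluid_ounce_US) 7316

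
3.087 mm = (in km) 3.087e-06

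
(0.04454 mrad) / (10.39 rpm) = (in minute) 6.823e-07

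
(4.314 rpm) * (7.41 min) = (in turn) 31.97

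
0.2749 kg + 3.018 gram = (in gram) 277.9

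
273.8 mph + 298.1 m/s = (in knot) 817.4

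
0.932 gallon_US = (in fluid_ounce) 119.3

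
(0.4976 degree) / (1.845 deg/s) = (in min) 0.004495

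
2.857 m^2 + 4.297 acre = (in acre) 4.298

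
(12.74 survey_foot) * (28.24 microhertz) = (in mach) 3.221e-07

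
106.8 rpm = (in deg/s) 640.8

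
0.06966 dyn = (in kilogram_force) 7.103e-08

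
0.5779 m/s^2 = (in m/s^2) 0.5779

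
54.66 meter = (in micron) 5.466e+07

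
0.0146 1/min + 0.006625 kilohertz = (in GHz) 6.625e-09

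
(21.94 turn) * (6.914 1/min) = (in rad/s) 15.89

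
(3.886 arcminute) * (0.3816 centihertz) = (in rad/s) 4.314e-06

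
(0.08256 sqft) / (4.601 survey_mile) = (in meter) 1.036e-06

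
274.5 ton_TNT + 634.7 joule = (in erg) 1.149e+19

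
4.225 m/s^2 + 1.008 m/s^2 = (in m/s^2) 5.233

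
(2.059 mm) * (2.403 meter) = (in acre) 1.223e-06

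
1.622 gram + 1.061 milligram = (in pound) 0.003578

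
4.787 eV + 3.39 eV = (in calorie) 3.131e-19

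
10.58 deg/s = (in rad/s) 0.1847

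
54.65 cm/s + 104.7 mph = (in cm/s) 4735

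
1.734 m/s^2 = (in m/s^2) 1.734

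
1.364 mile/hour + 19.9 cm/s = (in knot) 1.572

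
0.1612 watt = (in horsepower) 0.0002162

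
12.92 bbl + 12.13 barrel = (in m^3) 3.983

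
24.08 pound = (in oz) 385.3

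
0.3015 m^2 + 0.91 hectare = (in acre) 2.249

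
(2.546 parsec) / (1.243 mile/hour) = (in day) 1.636e+12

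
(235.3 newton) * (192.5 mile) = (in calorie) 1.742e+07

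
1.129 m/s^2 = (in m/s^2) 1.129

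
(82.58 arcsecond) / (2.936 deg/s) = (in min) 0.0001302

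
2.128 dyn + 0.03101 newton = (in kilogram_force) 0.003164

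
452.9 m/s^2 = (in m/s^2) 452.9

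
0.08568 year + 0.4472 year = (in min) 2.801e+05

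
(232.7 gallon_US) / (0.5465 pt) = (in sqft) 4.918e+04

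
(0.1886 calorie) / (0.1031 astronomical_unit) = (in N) 5.116e-11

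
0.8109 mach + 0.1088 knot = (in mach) 0.8111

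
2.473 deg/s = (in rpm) 0.4122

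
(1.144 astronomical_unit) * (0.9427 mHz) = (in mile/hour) 3.609e+08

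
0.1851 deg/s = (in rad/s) 0.003231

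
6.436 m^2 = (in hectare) 0.0006436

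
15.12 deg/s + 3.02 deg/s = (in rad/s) 0.3166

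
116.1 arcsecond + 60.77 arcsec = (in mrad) 0.8575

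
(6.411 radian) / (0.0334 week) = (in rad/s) 0.0003174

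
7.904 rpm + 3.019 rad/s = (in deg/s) 220.4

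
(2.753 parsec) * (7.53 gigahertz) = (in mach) 1.879e+24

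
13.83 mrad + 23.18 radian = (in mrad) 2.319e+04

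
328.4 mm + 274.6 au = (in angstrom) 4.108e+23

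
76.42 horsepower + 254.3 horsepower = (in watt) 2.466e+05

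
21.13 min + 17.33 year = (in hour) 1.518e+05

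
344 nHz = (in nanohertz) 344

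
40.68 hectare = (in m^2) 4.068e+05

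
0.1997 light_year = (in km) 1.889e+12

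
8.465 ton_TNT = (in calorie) 8.465e+09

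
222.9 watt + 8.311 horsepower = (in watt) 6420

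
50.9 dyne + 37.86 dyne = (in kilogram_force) 9.051e-05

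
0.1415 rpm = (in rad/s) 0.01482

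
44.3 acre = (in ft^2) 1.93e+06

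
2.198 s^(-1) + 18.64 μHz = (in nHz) 2.198e+09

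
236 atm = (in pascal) 2.391e+07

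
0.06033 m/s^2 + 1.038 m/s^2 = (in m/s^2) 1.098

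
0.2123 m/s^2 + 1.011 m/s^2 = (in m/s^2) 1.223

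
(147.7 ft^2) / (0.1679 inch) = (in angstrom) 3.218e+13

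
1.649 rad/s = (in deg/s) 94.48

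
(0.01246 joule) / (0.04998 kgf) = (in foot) 0.0834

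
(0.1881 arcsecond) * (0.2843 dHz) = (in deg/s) 1.485e-06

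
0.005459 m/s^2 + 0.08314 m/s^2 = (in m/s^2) 0.0886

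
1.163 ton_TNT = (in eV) 3.037e+28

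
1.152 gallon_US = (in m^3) 0.004361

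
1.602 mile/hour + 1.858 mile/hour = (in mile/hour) 3.46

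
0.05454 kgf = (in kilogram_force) 0.05454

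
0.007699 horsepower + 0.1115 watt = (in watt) 5.853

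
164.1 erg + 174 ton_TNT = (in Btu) 6.9e+08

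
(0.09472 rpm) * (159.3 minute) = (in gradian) 6036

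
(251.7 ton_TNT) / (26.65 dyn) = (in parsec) 0.1281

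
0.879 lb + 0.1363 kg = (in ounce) 18.87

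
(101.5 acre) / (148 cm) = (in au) 1.855e-06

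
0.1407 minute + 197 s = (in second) 205.4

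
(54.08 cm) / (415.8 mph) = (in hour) 8.082e-07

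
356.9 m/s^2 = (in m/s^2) 356.9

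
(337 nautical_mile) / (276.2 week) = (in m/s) 0.003736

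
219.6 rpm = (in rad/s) 23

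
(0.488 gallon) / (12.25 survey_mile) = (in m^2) 9.37e-08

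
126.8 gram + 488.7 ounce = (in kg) 13.98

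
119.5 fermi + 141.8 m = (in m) 141.8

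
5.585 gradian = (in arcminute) 301.6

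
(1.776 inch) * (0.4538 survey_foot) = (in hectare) 6.24e-07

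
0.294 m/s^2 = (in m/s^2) 0.294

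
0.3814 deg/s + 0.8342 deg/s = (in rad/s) 0.02122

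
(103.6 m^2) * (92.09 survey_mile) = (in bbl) 9.657e+07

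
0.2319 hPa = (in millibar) 0.2319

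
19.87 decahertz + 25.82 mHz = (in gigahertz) 1.987e-07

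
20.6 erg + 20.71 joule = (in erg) 2.071e+08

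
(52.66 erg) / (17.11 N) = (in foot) 1.01e-06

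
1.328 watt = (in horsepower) 0.001781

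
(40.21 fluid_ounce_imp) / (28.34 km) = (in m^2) 4.031e-08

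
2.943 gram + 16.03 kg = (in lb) 35.35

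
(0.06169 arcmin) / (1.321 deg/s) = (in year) 2.468e-11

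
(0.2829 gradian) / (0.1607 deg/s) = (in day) 1.834e-05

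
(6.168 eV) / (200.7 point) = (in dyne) 1.396e-12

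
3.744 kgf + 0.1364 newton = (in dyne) 3.685e+06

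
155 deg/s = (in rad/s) 2.705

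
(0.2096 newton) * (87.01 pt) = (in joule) 0.006434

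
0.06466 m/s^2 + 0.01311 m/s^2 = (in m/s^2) 0.07777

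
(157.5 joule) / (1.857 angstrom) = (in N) 8.481e+11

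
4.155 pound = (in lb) 4.155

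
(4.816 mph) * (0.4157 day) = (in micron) 7.733e+10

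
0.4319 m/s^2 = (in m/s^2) 0.4319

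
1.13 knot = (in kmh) 2.093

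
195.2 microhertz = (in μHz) 195.2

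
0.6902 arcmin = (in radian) 0.0002008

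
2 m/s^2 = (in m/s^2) 2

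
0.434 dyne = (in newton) 4.34e-06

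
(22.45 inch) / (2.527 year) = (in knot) 1.391e-08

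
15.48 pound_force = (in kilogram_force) 7.022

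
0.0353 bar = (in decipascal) 3.53e+04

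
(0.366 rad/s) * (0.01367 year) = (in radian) 1.578e+05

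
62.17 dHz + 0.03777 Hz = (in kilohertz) 0.006255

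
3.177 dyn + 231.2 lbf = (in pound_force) 231.2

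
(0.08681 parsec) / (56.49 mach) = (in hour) 3.868e+07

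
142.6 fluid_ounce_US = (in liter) 4.217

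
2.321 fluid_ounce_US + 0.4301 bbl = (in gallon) 18.08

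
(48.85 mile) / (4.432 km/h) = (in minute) 1064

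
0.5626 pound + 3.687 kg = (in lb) 8.691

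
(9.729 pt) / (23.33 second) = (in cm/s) 0.01471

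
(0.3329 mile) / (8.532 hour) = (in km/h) 0.06279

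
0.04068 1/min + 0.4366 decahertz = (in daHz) 0.4367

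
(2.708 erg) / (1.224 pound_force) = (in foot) 1.632e-07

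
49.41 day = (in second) 4.269e+06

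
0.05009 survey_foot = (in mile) 9.487e-06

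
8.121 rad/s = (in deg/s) 465.3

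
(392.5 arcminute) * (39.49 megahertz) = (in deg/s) 2.583e+08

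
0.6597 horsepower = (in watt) 491.9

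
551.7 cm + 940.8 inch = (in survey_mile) 0.01828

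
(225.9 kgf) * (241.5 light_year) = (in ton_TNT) 1.21e+12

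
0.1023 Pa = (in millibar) 0.001023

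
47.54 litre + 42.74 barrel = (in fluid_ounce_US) 2.314e+05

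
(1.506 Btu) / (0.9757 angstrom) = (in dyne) 1.628e+18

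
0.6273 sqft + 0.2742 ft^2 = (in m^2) 0.08375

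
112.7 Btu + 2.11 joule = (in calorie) 2.842e+04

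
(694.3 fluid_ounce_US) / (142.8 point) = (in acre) 0.0001007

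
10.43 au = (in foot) 5.119e+12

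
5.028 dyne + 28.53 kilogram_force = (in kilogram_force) 28.53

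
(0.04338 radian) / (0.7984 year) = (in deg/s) 9.872e-08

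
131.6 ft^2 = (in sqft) 131.6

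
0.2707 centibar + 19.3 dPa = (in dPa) 2726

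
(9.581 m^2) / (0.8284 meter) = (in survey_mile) 0.007187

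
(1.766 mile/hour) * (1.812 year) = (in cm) 4.511e+09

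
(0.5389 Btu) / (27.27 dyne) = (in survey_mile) 1296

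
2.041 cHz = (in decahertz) 0.002041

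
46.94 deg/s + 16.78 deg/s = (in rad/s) 1.112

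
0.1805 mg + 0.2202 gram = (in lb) 0.0004859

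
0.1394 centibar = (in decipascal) 1394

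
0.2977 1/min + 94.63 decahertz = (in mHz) 9.463e+05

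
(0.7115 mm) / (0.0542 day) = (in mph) 3.399e-07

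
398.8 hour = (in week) 2.374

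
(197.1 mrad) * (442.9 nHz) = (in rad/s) 8.73e-08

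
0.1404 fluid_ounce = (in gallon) 0.001097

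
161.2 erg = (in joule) 1.612e-05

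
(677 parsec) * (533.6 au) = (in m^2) 1.668e+33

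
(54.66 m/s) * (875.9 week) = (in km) 2.896e+07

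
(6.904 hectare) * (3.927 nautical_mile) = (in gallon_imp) 1.104e+11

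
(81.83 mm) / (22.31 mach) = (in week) 1.781e-11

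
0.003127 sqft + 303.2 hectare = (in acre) 749.2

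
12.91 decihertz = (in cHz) 129.1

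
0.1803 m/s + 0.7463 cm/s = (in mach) 0.0005514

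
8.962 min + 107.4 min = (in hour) 1.939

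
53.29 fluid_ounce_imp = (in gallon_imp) 0.3331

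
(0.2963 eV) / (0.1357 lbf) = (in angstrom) 7.865e-10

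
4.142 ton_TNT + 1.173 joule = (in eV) 1.082e+29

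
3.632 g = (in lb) 0.008007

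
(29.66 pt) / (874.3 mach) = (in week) 5.811e-14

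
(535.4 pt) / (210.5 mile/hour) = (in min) 3.345e-05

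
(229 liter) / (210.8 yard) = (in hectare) 1.188e-07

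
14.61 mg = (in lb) 3.221e-05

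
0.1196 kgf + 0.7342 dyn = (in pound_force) 0.2637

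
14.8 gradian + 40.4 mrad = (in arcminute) 938.1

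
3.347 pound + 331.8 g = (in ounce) 65.26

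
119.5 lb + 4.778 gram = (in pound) 119.5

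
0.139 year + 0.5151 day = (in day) 51.25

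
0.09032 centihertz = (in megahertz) 9.032e-10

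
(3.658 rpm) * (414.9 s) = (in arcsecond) 3.278e+07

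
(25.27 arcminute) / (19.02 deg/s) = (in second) 0.02214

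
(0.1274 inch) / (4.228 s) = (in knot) 0.001488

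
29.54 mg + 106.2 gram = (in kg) 0.1062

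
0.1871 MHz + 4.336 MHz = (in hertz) 4.523e+06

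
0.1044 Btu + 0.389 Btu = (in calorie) 124.4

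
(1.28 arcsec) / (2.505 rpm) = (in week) 3.911e-11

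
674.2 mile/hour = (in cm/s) 3.014e+04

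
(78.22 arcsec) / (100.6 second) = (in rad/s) 3.77e-06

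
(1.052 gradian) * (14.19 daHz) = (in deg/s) 134.4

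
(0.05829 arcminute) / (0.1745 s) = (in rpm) 0.0009279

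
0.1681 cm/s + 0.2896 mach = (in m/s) 98.61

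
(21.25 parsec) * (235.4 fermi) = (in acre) 38.14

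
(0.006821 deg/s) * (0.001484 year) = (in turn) 0.8867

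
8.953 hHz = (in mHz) 8.953e+05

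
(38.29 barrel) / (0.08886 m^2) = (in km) 0.06851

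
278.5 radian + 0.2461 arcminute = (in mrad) 2.785e+05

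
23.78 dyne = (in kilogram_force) 2.425e-05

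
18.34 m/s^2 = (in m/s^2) 18.34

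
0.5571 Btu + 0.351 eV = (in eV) 3.669e+21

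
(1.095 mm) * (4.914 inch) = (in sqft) 0.001471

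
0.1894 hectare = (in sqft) 2.039e+04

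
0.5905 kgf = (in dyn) 5.791e+05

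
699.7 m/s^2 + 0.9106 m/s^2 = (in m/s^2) 700.6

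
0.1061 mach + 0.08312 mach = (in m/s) 64.43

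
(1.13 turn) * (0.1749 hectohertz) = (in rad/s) 124.2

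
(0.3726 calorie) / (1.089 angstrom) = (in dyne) 1.432e+15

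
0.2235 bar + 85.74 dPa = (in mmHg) 167.7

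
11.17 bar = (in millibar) 1.117e+04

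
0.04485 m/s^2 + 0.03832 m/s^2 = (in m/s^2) 0.08317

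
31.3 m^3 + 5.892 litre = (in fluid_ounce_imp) 1.102e+06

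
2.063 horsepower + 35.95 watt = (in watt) 1574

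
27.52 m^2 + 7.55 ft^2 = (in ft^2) 303.8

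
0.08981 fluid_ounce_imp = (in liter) 0.002552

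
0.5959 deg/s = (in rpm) 0.09932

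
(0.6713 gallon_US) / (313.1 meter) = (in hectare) 8.116e-10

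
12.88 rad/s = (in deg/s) 738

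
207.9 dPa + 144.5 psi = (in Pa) 9.963e+05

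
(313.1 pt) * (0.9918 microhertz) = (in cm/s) 1.095e-05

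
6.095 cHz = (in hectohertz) 0.0006095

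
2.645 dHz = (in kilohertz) 0.0002645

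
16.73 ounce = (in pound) 1.046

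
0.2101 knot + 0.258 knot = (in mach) 0.0007072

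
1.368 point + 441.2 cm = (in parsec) 1.43e-16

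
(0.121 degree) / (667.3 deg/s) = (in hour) 5.037e-08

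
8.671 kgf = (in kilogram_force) 8.671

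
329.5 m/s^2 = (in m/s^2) 329.5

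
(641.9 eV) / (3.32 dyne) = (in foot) 1.016e-11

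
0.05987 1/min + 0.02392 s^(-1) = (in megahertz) 2.492e-08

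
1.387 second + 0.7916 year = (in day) 288.9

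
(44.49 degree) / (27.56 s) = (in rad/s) 0.02817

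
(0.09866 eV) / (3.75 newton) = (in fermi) 4.215e-06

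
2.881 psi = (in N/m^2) 1.986e+04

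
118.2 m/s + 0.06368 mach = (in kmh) 503.6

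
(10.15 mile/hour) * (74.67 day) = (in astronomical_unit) 0.0001957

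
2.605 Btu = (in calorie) 656.9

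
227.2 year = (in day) 8.293e+04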